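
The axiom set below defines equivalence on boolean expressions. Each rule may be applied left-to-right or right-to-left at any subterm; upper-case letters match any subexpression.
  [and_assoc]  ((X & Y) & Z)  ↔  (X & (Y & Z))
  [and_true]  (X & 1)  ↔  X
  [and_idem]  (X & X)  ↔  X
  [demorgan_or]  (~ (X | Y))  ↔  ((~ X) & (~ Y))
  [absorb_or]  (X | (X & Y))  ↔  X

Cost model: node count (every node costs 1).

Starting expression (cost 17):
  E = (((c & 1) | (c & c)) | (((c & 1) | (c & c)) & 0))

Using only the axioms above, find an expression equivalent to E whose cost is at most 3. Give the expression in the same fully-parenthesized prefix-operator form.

(c | c)   [cost 3]

1. [absorb_or →] (((c & 1) | (c & c)) | (((c & 1) | (c & c)) & 0))  →  ((c & 1) | (c & c))
2. [and_true →] (c & 1)  →  c;  E = (c | (c & c))
3. [and_idem →] (c & c)  →  c;  cost 3 ≤ 3, done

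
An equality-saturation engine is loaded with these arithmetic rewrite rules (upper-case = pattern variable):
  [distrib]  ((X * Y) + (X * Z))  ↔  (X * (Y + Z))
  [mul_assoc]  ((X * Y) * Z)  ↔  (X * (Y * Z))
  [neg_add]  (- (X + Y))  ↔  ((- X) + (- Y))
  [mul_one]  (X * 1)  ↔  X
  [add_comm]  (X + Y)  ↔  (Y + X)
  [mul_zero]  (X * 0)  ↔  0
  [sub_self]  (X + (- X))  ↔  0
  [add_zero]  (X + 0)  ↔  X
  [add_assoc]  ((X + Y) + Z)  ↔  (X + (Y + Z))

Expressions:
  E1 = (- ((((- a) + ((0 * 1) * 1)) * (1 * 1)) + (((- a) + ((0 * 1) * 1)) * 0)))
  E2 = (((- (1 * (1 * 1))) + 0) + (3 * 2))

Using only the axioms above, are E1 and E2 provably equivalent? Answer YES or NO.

NO

All listed rules preserve value, hence provable equivalence implies equal values everywhere; look for a separating assignment.
a=0 gives E1 ↦ 0, E2 ↦ 5; values differ ⇒ not provably equivalent.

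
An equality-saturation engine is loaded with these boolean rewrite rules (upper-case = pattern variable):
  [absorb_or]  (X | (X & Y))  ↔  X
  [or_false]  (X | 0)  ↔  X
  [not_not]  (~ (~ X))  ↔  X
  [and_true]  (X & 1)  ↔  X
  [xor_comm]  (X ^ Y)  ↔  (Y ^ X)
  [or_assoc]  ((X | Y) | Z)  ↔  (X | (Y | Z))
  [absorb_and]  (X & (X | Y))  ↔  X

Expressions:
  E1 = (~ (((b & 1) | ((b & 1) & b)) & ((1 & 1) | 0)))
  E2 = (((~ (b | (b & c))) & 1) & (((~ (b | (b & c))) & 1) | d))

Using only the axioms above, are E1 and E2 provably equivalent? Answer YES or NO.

step 1: absorb_or (→) rewrites ((b & 1) | ((b & 1) & b)) into (b & 1), now (~ ((b & 1) & ((1 & 1) | 0)))
step 2: or_false (→) rewrites ((1 & 1) | 0) into (1 & 1), now (~ ((b & 1) & (1 & 1)))
step 3: and_true (→) rewrites (b & 1) into b, now (~ (b & (1 & 1)))
step 4: and_true (→) rewrites (1 & 1) into 1, now (~ (b & 1))
step 5: and_true (→) rewrites (b & 1) into b, now (~ b)
step 6: and_true (←) rewrites (~ b) into ((~ b) & 1)
step 7: absorb_or (←) rewrites b into (b | (b & c)), now ((~ (b | (b & c))) & 1)
step 8: absorb_and (←) rewrites ((~ (b | (b & c))) & 1) into (((~ (b | (b & c))) & 1) & (((~ (b | (b & c))) & 1) | d)), which is E2

YES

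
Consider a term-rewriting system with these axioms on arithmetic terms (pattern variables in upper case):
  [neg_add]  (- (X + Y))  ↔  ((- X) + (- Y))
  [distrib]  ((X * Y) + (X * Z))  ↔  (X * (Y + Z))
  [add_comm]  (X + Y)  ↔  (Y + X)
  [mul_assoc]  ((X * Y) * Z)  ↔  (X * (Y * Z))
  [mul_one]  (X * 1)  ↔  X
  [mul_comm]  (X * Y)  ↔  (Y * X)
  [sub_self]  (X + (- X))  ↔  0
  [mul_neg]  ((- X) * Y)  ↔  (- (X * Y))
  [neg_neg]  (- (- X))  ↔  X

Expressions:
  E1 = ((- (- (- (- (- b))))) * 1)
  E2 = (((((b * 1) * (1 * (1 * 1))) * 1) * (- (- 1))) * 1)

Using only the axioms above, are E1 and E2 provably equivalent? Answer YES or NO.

NO

All listed rules preserve value, hence provable equivalence implies equal values everywhere; look for a separating assignment.
b=1 gives E1 ↦ -1, E2 ↦ 1; values differ ⇒ not provably equivalent.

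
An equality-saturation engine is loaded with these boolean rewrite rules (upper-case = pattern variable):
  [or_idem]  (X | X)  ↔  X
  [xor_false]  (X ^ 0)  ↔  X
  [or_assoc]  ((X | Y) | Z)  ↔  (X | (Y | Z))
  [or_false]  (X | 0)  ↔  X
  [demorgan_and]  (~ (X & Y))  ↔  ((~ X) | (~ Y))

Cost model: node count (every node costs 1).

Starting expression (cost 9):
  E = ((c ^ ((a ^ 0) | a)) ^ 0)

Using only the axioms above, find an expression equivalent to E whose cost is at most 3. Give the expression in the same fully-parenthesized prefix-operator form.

(c ^ a)   [cost 3]

step 1: xor_false (→) rewrites (a ^ 0) into a, now ((c ^ (a | a)) ^ 0)
step 2: xor_false (→) rewrites ((c ^ (a | a)) ^ 0) into (c ^ (a | a))
step 3: or_idem (→) rewrites (a | a) into a, reaching cost 3 (bound 3)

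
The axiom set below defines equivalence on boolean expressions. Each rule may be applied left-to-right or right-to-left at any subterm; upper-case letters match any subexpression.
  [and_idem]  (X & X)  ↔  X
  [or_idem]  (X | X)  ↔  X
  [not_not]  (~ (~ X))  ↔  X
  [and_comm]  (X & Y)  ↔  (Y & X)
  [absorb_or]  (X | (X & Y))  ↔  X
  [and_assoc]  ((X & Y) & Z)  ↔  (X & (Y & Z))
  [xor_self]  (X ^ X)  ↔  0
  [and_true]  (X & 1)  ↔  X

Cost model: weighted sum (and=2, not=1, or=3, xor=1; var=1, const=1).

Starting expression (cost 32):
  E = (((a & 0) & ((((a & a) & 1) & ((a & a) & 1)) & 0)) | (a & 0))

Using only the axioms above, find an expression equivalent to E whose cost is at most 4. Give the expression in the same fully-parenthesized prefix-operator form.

(a & 0)   [cost 4]

1. [and_idem →] (((a & a) & 1) & ((a & a) & 1))  →  ((a & a) & 1);  E = (((a & 0) & (((a & a) & 1) & 0)) | (a & 0))
2. [and_idem →] (a & a)  →  a;  E = (((a & 0) & ((a & 1) & 0)) | (a & 0))
3. [and_true →] (a & 1)  →  a;  E = (((a & 0) & (a & 0)) | (a & 0))
4. [and_idem →] ((a & 0) & (a & 0))  →  (a & 0);  E = ((a & 0) | (a & 0))
5. [or_idem →] ((a & 0) | (a & 0))  →  (a & 0);  cost 4 ≤ 4, done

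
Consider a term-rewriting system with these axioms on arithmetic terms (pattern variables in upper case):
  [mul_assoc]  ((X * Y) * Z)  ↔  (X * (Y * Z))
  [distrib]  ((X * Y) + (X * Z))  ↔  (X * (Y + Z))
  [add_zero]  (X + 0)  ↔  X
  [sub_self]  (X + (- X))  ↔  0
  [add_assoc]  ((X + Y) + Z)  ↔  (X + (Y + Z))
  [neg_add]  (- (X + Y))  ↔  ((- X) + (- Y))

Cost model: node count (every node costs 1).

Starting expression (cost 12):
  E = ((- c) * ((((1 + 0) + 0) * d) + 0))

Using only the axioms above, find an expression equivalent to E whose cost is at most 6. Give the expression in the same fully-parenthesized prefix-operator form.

step 1: add_zero (→) rewrites ((((1 + 0) + 0) * d) + 0) into (((1 + 0) + 0) * d), now ((- c) * (((1 + 0) + 0) * d))
step 2: add_zero (→) rewrites (1 + 0) into 1, now ((- c) * ((1 + 0) * d))
step 3: add_zero (→) rewrites (1 + 0) into 1, reaching cost 6 (bound 6)

((- c) * (1 * d))   [cost 6]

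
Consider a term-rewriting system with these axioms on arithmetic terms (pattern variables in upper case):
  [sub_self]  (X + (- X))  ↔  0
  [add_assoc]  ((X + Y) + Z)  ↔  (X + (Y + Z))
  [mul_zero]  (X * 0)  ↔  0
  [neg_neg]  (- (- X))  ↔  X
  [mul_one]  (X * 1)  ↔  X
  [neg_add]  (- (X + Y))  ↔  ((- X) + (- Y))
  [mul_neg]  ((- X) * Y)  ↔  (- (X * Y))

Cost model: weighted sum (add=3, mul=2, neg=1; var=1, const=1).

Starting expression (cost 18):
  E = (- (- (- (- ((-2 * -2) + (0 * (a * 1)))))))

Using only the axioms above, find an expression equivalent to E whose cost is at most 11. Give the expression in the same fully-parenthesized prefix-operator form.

step 1: neg_neg (→) rewrites (- (- ((-2 * -2) + (0 * (a * 1))))) into ((-2 * -2) + (0 * (a * 1))), now (- (- ((-2 * -2) + (0 * (a * 1)))))
step 2: neg_neg (→) rewrites (- (- ((-2 * -2) + (0 * (a * 1))))) into ((-2 * -2) + (0 * (a * 1)))
step 3: mul_one (→) rewrites (a * 1) into a, reaching cost 11 (bound 11)

((-2 * -2) + (0 * a))   [cost 11]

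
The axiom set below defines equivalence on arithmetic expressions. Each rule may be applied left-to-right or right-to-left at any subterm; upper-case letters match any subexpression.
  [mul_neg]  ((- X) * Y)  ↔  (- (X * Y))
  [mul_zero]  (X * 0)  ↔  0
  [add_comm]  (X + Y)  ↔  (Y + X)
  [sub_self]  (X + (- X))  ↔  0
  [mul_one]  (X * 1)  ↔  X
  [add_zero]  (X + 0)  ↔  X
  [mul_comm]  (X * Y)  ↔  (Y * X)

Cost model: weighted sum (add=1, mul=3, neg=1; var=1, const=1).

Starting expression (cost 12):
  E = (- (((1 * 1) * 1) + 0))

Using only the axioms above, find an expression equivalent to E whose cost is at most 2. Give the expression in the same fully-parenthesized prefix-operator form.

1. [mul_one →] ((1 * 1) * 1)  →  (1 * 1);  E = (- ((1 * 1) + 0))
2. [add_zero →] ((1 * 1) + 0)  →  (1 * 1);  E = (- (1 * 1))
3. [mul_one →] (1 * 1)  →  1;  cost 2 ≤ 2, done

(- 1)   [cost 2]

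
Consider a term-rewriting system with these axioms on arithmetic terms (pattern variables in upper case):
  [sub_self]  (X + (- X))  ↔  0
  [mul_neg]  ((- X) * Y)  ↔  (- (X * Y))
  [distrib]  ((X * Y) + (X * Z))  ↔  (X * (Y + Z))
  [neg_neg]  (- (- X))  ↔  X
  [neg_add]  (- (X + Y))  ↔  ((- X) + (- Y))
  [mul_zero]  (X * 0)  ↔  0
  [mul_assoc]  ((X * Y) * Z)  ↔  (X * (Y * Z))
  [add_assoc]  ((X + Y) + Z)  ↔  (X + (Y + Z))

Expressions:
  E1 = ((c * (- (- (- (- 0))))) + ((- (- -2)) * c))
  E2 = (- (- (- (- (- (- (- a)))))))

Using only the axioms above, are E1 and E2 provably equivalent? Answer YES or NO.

NO

The axioms are sound identities: if E1 ↔* E2 then E1 and E2 evaluate identically under any assignment.
Under a=0, c=1: E1 evaluates to -2, E2 to 0. Distinct ⇒ no rewrite sequence connects them.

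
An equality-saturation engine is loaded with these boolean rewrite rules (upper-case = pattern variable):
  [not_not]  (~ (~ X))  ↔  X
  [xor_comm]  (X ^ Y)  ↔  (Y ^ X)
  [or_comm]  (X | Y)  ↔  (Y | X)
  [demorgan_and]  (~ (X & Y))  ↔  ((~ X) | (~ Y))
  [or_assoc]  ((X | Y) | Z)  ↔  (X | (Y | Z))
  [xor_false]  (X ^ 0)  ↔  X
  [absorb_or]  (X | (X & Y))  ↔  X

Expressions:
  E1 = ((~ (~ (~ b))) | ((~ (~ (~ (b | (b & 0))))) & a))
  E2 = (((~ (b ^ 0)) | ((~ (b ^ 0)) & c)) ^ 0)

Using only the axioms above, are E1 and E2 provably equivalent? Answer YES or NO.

(1) (b | (b & 0))  =[absorb_or →]=  b    ⊢ ((~ (~ (~ b))) | ((~ (~ (~ b))) & a))
(2) ((~ (~ (~ b))) | ((~ (~ (~ b))) & a))  =[absorb_or →]=  (~ (~ (~ b)))
(3) (~ (~ b))  =[not_not →]=  b    ⊢ (~ b)
(4) b  =[xor_false ←]=  (b ^ 0)    ⊢ (~ (b ^ 0))
(5) (~ (b ^ 0))  =[xor_false ←]=  ((~ (b ^ 0)) ^ 0)
(6) (~ (b ^ 0))  =[absorb_or ←]=  ((~ (b ^ 0)) | ((~ (b ^ 0)) & c))    ⊢ E2

YES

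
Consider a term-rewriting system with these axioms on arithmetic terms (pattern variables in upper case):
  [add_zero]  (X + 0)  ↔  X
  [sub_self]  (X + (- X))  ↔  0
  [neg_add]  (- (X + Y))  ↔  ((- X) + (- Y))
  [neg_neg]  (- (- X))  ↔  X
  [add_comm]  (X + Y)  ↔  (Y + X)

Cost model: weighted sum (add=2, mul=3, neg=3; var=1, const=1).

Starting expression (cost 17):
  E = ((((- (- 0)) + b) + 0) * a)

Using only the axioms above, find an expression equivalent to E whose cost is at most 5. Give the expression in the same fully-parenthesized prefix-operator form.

(b * a)   [cost 5]

step 1: neg_neg (→) rewrites (- (- 0)) into 0, now (((0 + b) + 0) * a)
step 2: add_zero (→) rewrites ((0 + b) + 0) into (0 + b), now ((0 + b) * a)
step 3: add_comm (→) rewrites (0 + b) into (b + 0), now ((b + 0) * a)
step 4: add_zero (→) rewrites (b + 0) into b, reaching cost 5 (bound 5)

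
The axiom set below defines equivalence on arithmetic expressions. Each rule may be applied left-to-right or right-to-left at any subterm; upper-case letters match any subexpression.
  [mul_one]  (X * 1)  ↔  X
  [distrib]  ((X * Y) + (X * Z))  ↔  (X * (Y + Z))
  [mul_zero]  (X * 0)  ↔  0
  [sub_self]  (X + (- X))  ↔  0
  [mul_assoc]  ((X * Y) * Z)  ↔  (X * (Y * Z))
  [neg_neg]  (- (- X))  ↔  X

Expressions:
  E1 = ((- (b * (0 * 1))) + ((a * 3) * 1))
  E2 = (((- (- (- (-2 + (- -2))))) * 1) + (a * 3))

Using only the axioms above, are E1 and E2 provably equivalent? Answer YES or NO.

YES

1. [mul_one →] ((a * 3) * 1)  →  (a * 3);  E1 = ((- (b * (0 * 1))) + (a * 3))
2. [mul_one →] (0 * 1)  →  0;  E1 = ((- (b * 0)) + (a * 3))
3. [mul_zero →] (b * 0)  →  0;  E1 = ((- 0) + (a * 3))
4. [neg_neg ←] (- 0)  →  (- (- (- 0)));  E1 = ((- (- (- 0))) + (a * 3))
5. [sub_self ←] 0  →  (-2 + (- -2));  E1 = ((- (- (- (-2 + (- -2))))) + (a * 3))
6. [mul_one ←] (- (- (- (-2 + (- -2)))))  →  ((- (- (- (-2 + (- -2))))) * 1);  this is E2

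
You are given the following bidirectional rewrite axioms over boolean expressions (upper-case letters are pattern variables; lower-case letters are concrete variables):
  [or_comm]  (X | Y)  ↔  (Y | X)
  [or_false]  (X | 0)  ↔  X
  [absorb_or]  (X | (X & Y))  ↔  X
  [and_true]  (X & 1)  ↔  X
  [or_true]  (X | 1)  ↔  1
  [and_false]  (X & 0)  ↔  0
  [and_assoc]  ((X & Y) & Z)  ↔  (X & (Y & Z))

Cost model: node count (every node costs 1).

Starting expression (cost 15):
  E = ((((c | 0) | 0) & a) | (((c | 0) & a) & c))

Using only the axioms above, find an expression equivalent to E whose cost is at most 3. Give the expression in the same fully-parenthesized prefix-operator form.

(c & a)   [cost 3]

1. [or_false →] ((c | 0) | 0)  →  (c | 0);  E = (((c | 0) & a) | (((c | 0) & a) & c))
2. [absorb_or →] (((c | 0) & a) | (((c | 0) & a) & c))  →  ((c | 0) & a)
3. [or_false →] (c | 0)  →  c;  cost 3 ≤ 3, done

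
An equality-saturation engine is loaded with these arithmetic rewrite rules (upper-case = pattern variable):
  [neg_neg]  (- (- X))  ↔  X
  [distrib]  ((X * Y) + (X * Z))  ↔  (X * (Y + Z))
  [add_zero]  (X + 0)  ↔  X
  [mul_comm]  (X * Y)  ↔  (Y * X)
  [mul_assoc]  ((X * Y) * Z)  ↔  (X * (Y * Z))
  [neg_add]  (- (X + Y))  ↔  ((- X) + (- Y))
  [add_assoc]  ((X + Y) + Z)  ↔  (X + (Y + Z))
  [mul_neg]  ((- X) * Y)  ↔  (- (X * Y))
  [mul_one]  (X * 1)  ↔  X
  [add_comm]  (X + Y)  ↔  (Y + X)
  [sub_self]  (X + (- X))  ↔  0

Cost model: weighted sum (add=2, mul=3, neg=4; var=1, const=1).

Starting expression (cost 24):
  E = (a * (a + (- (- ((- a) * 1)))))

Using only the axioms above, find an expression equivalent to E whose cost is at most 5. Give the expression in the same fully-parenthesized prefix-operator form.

step 1: mul_one (→) rewrites ((- a) * 1) into (- a), now (a * (a + (- (- (- a)))))
step 2: neg_neg (→) rewrites (- (- (- a))) into (- a), now (a * (a + (- a)))
step 3: sub_self (→) rewrites (a + (- a)) into 0, reaching cost 5 (bound 5)

(a * 0)   [cost 5]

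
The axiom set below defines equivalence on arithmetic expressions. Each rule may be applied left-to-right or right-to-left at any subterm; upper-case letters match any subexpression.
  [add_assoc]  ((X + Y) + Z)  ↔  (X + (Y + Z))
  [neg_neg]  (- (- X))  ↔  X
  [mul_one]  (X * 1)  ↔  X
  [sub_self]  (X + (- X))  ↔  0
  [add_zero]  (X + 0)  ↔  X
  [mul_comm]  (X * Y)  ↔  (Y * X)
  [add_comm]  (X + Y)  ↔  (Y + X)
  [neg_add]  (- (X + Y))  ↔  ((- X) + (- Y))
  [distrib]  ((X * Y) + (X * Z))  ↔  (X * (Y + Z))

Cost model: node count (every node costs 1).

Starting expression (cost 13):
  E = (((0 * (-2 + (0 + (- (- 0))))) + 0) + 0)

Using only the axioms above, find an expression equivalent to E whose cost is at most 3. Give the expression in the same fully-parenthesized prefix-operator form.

(0 * -2)   [cost 3]

(1) (- (- 0))  =[neg_neg →]=  0    ⊢ (((0 * (-2 + (0 + 0))) + 0) + 0)
(2) (0 + 0)  =[add_zero →]=  0    ⊢ (((0 * (-2 + 0)) + 0) + 0)
(3) (((0 * (-2 + 0)) + 0) + 0)  =[add_zero →]=  ((0 * (-2 + 0)) + 0)
(4) (-2 + 0)  =[add_zero →]=  -2    ⊢ ((0 * -2) + 0)
(5) ((0 * -2) + 0)  =[add_zero →]=  (0 * -2)    ⊢ cost 3, within 3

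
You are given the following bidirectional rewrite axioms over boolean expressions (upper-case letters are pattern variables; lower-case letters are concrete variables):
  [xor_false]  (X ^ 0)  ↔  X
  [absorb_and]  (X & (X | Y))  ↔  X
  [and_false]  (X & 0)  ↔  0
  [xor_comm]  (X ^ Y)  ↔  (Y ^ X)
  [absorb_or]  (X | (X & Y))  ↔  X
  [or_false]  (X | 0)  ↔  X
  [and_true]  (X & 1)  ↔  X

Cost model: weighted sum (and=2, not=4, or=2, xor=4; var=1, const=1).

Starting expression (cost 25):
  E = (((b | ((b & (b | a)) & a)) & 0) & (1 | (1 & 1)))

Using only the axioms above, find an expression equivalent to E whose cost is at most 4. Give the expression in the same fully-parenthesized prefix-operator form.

(b & 0)   [cost 4]

step 1: absorb_and (→) rewrites (b & (b | a)) into b, now (((b | (b & a)) & 0) & (1 | (1 & 1)))
step 2: absorb_or (→) rewrites (b | (b & a)) into b, now ((b & 0) & (1 | (1 & 1)))
step 3: absorb_or (→) rewrites (1 | (1 & 1)) into 1, now ((b & 0) & 1)
step 4: and_true (→) rewrites ((b & 0) & 1) into (b & 0), reaching cost 4 (bound 4)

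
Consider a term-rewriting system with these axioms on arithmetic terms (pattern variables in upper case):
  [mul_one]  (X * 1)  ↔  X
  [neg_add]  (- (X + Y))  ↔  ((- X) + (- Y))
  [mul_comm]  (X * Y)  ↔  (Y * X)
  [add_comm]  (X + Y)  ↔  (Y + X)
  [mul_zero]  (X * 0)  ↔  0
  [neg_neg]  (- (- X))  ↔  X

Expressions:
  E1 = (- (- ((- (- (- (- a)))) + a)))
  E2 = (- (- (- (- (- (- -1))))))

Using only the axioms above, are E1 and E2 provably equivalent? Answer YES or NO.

The axioms are sound identities: if E1 ↔* E2 then E1 and E2 evaluate identically under any assignment.
Under a=0: E1 evaluates to 0, E2 to -1. Distinct ⇒ no rewrite sequence connects them.

NO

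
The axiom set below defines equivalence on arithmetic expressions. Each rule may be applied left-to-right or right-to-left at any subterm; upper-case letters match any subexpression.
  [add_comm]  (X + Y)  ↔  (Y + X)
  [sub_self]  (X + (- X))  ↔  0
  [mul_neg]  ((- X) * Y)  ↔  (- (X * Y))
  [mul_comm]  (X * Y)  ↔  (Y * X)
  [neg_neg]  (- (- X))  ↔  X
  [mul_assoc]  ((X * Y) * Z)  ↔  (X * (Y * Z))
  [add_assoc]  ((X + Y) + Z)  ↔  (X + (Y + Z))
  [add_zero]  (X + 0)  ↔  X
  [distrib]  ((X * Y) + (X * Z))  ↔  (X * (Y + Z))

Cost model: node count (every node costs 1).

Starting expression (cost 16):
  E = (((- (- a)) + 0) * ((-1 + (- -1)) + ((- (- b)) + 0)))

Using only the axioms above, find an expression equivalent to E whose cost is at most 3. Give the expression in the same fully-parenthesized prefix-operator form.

(b * a)   [cost 3]

step 1: add_zero (→) rewrites ((- (- b)) + 0) into (- (- b)), now (((- (- a)) + 0) * ((-1 + (- -1)) + (- (- b))))
step 2: neg_neg (→) rewrites (- (- a)) into a, now ((a + 0) * ((-1 + (- -1)) + (- (- b))))
step 3: add_zero (→) rewrites (a + 0) into a, now (a * ((-1 + (- -1)) + (- (- b))))
step 4: sub_self (→) rewrites (-1 + (- -1)) into 0, now (a * (0 + (- (- b))))
step 5: add_comm (→) rewrites (0 + (- (- b))) into ((- (- b)) + 0), now (a * ((- (- b)) + 0))
step 6: add_zero (→) rewrites ((- (- b)) + 0) into (- (- b)), now (a * (- (- b)))
step 7: mul_comm (→) rewrites (a * (- (- b))) into ((- (- b)) * a)
step 8: neg_neg (→) rewrites (- (- b)) into b, reaching cost 3 (bound 3)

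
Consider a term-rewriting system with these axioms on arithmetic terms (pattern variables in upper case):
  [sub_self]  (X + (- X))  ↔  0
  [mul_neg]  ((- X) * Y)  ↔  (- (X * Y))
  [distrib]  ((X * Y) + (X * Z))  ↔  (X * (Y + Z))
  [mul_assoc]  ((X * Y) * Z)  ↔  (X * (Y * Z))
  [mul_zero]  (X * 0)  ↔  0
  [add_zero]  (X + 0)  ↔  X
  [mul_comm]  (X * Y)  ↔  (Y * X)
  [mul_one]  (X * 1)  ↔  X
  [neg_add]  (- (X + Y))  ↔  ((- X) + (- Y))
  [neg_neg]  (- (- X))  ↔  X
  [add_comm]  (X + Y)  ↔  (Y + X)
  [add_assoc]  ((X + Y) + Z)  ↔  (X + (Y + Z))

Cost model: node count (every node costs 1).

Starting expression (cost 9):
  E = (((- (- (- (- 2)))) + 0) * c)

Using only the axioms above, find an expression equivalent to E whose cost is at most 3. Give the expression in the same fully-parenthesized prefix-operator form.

1. [add_zero →] ((- (- (- (- 2)))) + 0)  →  (- (- (- (- 2))));  E = ((- (- (- (- 2)))) * c)
2. [neg_neg →] (- (- (- 2)))  →  (- 2);  E = ((- (- 2)) * c)
3. [neg_neg →] (- (- 2))  →  2;  cost 3 ≤ 3, done

(2 * c)   [cost 3]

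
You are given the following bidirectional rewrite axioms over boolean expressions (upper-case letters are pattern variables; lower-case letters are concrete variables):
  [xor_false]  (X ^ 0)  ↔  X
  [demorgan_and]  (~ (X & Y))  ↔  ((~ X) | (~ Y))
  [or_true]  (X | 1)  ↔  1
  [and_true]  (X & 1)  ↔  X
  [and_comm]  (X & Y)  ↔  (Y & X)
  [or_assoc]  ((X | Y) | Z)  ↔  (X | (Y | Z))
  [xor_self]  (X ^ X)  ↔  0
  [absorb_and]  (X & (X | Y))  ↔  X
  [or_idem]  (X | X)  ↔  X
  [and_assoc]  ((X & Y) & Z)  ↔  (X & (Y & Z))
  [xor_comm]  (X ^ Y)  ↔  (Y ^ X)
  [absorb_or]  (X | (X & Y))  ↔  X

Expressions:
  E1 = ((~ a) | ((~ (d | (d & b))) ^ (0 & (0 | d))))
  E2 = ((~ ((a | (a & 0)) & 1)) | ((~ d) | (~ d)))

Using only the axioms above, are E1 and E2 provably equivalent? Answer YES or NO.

step 1: absorb_and (→) rewrites (0 & (0 | d)) into 0, now ((~ a) | ((~ (d | (d & b))) ^ 0))
step 2: xor_false (→) rewrites ((~ (d | (d & b))) ^ 0) into (~ (d | (d & b))), now ((~ a) | (~ (d | (d & b))))
step 3: absorb_or (→) rewrites (d | (d & b)) into d, now ((~ a) | (~ d))
step 4: absorb_or (←) rewrites a into (a | (a & 0)), now ((~ (a | (a & 0))) | (~ d))
step 5: or_idem (←) rewrites (~ d) into ((~ d) | (~ d)), now ((~ (a | (a & 0))) | ((~ d) | (~ d)))
step 6: and_true (←) rewrites (a | (a & 0)) into ((a | (a & 0)) & 1), which is E2

YES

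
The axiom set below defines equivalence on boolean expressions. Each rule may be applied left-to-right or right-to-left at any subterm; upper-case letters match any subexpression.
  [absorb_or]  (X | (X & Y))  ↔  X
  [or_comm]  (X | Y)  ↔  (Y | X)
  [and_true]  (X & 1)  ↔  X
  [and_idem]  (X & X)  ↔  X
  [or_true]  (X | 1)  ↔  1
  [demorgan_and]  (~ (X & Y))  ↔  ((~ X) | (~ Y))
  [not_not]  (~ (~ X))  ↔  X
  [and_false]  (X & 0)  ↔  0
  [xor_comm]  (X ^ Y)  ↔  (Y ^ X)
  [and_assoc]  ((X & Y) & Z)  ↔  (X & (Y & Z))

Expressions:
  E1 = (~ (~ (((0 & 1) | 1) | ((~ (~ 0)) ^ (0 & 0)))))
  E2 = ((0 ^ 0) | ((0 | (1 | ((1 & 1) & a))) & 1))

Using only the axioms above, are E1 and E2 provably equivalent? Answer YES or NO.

YES

(1) (~ (~ 0))  =[not_not →]=  0    ⊢ (~ (~ (((0 & 1) | 1) | (0 ^ (0 & 0)))))
(2) (0 & 1)  =[and_true →]=  0    ⊢ (~ (~ ((0 | 1) | (0 ^ (0 & 0)))))
(3) (0 & 0)  =[and_false →]=  0    ⊢ (~ (~ ((0 | 1) | (0 ^ 0))))
(4) (~ (~ ((0 | 1) | (0 ^ 0))))  =[not_not →]=  ((0 | 1) | (0 ^ 0))
(5) ((0 | 1) | (0 ^ 0))  =[or_comm →]=  ((0 ^ 0) | (0 | 1))
(6) 1  =[absorb_or ←]=  (1 | (1 & a))    ⊢ ((0 ^ 0) | (0 | (1 | (1 & a))))
(7) 1  =[and_true ←]=  (1 & 1)    ⊢ ((0 ^ 0) | (0 | (1 | ((1 & 1) & a))))
(8) (0 | (1 | ((1 & 1) & a)))  =[and_true ←]=  ((0 | (1 | ((1 & 1) & a))) & 1)    ⊢ E2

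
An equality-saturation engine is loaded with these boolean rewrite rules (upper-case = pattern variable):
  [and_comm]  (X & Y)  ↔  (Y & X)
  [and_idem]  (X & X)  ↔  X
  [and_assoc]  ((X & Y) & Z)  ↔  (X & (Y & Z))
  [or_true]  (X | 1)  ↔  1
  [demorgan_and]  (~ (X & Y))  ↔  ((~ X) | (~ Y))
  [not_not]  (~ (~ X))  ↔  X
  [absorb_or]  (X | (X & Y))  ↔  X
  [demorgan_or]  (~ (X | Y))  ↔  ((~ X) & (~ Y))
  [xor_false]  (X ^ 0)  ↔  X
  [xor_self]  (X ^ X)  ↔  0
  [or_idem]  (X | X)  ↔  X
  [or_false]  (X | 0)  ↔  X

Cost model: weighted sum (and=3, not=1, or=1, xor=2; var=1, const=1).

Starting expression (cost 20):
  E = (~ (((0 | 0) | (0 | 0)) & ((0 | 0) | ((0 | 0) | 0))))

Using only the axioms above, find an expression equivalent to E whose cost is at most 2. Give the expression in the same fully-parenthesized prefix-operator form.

(1) ((0 | 0) | 0)  =[or_false →]=  (0 | 0)    ⊢ (~ (((0 | 0) | (0 | 0)) & ((0 | 0) | (0 | 0))))
(2) (((0 | 0) | (0 | 0)) & ((0 | 0) | (0 | 0)))  =[and_idem →]=  ((0 | 0) | (0 | 0))    ⊢ (~ ((0 | 0) | (0 | 0)))
(3) (0 | 0)  =[or_idem →]=  0    ⊢ (~ ((0 | 0) | 0))
(4) ((0 | 0) | 0)  =[or_false →]=  (0 | 0)    ⊢ (~ (0 | 0))
(5) (0 | 0)  =[or_false →]=  0    ⊢ cost 2, within 2

(~ 0)   [cost 2]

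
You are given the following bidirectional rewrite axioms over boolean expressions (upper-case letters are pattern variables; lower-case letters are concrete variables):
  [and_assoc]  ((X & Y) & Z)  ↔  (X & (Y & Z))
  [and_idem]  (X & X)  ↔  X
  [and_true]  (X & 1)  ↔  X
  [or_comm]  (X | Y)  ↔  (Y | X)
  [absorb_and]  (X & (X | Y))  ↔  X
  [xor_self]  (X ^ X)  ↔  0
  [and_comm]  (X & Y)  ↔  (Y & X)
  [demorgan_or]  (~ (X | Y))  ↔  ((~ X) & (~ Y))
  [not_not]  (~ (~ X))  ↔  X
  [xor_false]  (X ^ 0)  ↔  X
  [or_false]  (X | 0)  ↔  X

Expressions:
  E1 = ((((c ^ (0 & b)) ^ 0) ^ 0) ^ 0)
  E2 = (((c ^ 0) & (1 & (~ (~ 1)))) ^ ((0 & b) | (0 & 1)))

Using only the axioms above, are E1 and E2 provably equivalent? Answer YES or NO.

YES

1. [xor_false →] ((((c ^ (0 & b)) ^ 0) ^ 0) ^ 0)  →  (((c ^ (0 & b)) ^ 0) ^ 0)
2. [xor_false →] (((c ^ (0 & b)) ^ 0) ^ 0)  →  ((c ^ (0 & b)) ^ 0)
3. [xor_false →] ((c ^ (0 & b)) ^ 0)  →  (c ^ (0 & b))
4. [and_true ←] c  →  (c & 1);  E1 = ((c & 1) ^ (0 & b))
5. [xor_false ←] c  →  (c ^ 0);  E1 = (((c ^ 0) & 1) ^ (0 & b))
6. [or_false ←] (0 & b)  →  ((0 & b) | 0);  E1 = (((c ^ 0) & 1) ^ ((0 & b) | 0))
7. [and_true ←] 0  →  (0 & 1);  E1 = (((c ^ 0) & 1) ^ ((0 & b) | (0 & 1)))
8. [and_true ←] 1  →  (1 & 1);  E1 = (((c ^ 0) & (1 & 1)) ^ ((0 & b) | (0 & 1)))
9. [not_not ←] 1  →  (~ (~ 1));  this is E2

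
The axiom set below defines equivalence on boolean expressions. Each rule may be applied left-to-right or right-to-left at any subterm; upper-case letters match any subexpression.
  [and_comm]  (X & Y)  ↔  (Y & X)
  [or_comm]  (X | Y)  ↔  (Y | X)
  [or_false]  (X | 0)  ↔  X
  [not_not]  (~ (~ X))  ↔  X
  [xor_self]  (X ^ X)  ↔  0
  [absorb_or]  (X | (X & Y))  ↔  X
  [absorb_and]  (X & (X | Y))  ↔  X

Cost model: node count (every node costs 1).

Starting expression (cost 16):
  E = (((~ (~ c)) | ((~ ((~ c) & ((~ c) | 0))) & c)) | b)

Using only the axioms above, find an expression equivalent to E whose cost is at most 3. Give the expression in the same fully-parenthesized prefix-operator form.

(1) ((~ c) & ((~ c) | 0))  =[absorb_and →]=  (~ c)    ⊢ (((~ (~ c)) | ((~ (~ c)) & c)) | b)
(2) ((~ (~ c)) | ((~ (~ c)) & c))  =[absorb_or →]=  (~ (~ c))    ⊢ ((~ (~ c)) | b)
(3) (~ (~ c))  =[not_not →]=  c    ⊢ cost 3, within 3

(c | b)   [cost 3]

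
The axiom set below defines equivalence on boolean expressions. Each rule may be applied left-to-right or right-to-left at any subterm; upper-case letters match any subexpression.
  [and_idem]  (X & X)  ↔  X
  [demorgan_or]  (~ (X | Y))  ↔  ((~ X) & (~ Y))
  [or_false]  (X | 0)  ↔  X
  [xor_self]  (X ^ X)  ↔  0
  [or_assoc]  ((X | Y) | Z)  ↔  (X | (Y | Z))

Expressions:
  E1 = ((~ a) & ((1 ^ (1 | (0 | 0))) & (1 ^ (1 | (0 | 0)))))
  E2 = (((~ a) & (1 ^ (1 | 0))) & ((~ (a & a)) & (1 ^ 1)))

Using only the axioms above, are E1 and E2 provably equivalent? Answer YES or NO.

(1) ((1 ^ (1 | (0 | 0))) & (1 ^ (1 | (0 | 0))))  =[and_idem →]=  (1 ^ (1 | (0 | 0)))    ⊢ ((~ a) & (1 ^ (1 | (0 | 0))))
(2) (0 | 0)  =[or_false →]=  0    ⊢ ((~ a) & (1 ^ (1 | 0)))
(3) (1 | 0)  =[or_false →]=  1    ⊢ ((~ a) & (1 ^ 1))
(4) ((~ a) & (1 ^ 1))  =[and_idem ←]=  (((~ a) & (1 ^ 1)) & ((~ a) & (1 ^ 1)))
(5) a  =[and_idem ←]=  (a & a)    ⊢ (((~ a) & (1 ^ 1)) & ((~ (a & a)) & (1 ^ 1)))
(6) 1  =[or_false ←]=  (1 | 0)    ⊢ E2

YES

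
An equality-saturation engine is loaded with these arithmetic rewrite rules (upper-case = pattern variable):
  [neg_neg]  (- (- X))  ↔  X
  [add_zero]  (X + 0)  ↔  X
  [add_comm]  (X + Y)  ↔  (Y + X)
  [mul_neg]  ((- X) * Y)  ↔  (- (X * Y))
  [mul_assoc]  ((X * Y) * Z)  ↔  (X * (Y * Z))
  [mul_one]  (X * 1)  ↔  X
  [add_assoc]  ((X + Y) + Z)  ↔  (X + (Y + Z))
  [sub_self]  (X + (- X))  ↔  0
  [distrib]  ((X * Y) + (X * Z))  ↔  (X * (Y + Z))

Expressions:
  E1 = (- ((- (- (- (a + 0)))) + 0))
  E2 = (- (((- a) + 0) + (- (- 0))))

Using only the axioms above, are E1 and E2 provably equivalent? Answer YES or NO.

1. [neg_neg →] (- (- (- (a + 0))))  →  (- (a + 0));  E1 = (- ((- (a + 0)) + 0))
2. [add_zero →] (a + 0)  →  a;  E1 = (- ((- a) + 0))
3. [add_zero ←] ((- a) + 0)  →  (((- a) + 0) + 0);  E1 = (- (((- a) + 0) + 0))
4. [neg_neg ←] 0  →  (- (- 0));  this is E2

YES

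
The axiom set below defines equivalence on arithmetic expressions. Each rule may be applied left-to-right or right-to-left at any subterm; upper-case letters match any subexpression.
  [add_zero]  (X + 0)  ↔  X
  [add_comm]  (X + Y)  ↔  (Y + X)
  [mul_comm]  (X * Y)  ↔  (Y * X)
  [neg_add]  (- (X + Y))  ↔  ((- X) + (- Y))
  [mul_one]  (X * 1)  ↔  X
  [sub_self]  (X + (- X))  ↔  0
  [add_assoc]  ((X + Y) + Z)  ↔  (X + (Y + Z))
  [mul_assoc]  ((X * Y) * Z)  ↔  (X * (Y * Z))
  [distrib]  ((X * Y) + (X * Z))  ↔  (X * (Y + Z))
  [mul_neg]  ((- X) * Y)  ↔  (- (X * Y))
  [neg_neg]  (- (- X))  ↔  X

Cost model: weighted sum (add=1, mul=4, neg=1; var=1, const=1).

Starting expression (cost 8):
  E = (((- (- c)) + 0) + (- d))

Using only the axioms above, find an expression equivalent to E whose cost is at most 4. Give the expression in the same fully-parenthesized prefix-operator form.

(1) (- (- c))  =[neg_neg →]=  c    ⊢ ((c + 0) + (- d))
(2) (c + 0)  =[add_zero →]=  c    ⊢ cost 4, within 4

(c + (- d))   [cost 4]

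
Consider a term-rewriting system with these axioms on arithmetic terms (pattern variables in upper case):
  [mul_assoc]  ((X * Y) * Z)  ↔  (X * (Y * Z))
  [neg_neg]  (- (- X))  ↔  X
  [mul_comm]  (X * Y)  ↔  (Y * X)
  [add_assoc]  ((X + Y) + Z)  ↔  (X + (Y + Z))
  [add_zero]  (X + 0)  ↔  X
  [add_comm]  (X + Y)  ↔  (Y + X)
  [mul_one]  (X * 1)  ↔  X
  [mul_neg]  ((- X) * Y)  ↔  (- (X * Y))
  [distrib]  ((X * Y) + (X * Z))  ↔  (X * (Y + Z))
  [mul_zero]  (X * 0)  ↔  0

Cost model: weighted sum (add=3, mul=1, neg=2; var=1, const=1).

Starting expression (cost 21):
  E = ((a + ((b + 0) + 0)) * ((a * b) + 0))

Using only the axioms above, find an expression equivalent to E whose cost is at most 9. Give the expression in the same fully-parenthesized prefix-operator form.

((a + b) * (a * b))   [cost 9]

(1) ((a * b) + 0)  =[add_zero →]=  (a * b)    ⊢ ((a + ((b + 0) + 0)) * (a * b))
(2) (b + 0)  =[add_zero →]=  b    ⊢ ((a + (b + 0)) * (a * b))
(3) (b + 0)  =[add_zero →]=  b    ⊢ cost 9, within 9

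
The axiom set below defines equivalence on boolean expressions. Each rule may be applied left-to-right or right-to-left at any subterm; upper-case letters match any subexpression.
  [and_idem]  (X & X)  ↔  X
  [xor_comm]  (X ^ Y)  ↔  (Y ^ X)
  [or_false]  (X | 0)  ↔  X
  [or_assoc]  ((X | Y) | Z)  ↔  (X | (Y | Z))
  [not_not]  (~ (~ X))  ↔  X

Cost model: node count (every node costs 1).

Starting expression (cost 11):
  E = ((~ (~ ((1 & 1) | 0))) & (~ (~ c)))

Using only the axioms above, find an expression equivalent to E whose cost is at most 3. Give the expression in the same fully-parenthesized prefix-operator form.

(1 & c)   [cost 3]

(1) (1 & 1)  =[and_idem →]=  1    ⊢ ((~ (~ (1 | 0))) & (~ (~ c)))
(2) (1 | 0)  =[or_false →]=  1    ⊢ ((~ (~ 1)) & (~ (~ c)))
(3) (~ (~ c))  =[not_not →]=  c    ⊢ ((~ (~ 1)) & c)
(4) (~ (~ 1))  =[not_not →]=  1    ⊢ cost 3, within 3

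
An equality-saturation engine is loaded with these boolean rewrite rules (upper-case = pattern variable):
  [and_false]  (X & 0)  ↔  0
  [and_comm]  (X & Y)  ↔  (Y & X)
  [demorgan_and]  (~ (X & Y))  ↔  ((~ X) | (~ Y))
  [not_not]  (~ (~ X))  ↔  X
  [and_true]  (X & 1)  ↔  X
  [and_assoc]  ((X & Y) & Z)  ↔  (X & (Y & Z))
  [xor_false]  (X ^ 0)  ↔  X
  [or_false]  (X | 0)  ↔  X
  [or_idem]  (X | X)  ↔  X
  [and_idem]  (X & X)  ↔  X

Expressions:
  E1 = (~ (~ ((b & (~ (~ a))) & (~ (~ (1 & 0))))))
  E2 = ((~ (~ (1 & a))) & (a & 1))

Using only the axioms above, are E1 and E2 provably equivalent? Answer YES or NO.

The axioms are sound identities: if E1 ↔* E2 then E1 and E2 evaluate identically under any assignment.
Under a=1, b=0: E1 evaluates to 0, E2 to 1. Distinct ⇒ no rewrite sequence connects them.

NO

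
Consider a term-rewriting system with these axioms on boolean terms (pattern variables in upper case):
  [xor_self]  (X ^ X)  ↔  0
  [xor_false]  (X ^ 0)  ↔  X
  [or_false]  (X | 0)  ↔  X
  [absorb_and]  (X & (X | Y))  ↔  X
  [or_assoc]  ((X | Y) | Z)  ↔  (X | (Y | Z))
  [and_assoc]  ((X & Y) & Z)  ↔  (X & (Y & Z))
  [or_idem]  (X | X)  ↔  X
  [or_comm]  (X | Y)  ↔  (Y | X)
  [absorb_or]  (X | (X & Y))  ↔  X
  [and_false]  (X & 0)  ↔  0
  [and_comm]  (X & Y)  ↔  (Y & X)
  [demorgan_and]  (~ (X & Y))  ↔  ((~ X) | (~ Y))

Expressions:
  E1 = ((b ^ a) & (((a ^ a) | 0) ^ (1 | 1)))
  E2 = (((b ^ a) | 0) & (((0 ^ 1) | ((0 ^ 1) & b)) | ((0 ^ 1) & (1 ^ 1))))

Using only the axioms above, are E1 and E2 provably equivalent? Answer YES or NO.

YES

1. [or_idem →] (1 | 1)  →  1;  E1 = ((b ^ a) & (((a ^ a) | 0) ^ 1))
2. [xor_self →] (a ^ a)  →  0;  E1 = ((b ^ a) & ((0 | 0) ^ 1))
3. [or_false →] (0 | 0)  →  0;  E1 = ((b ^ a) & (0 ^ 1))
4. [or_false ←] (b ^ a)  →  ((b ^ a) | 0);  E1 = (((b ^ a) | 0) & (0 ^ 1))
5. [absorb_or ←] (0 ^ 1)  →  ((0 ^ 1) | ((0 ^ 1) & 0));  E1 = (((b ^ a) | 0) & ((0 ^ 1) | ((0 ^ 1) & 0)))
6. [xor_self ←] 0  →  (1 ^ 1);  E1 = (((b ^ a) | 0) & ((0 ^ 1) | ((0 ^ 1) & (1 ^ 1))))
7. [absorb_or ←] (0 ^ 1)  →  ((0 ^ 1) | ((0 ^ 1) & b));  this is E2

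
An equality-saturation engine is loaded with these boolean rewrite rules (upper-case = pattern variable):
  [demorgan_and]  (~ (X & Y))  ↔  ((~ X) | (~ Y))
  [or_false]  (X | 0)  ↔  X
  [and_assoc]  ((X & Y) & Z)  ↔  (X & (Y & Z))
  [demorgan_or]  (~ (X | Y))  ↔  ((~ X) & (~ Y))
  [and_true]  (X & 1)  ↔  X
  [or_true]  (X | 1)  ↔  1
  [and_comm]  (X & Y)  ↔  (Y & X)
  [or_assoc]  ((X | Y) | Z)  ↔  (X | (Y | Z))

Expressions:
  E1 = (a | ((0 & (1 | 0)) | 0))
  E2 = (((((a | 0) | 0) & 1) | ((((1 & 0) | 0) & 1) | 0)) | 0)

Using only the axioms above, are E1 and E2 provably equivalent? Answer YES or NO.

1. [or_false →] (1 | 0)  →  1;  E1 = (a | ((0 & 1) | 0))
2. [and_true →] (0 & 1)  →  0;  E1 = (a | (0 | 0))
3. [or_assoc ←] (a | (0 | 0))  →  ((a | 0) | 0)
4. [or_false ←] a  →  (a | 0);  E1 = (((a | 0) | 0) | 0)
5. [and_true ←] 0  →  (0 & 1);  E1 = (((a | 0) | 0) | (0 & 1))
6. [and_comm →] (0 & 1)  →  (1 & 0);  E1 = (((a | 0) | 0) | (1 & 0))
7. [or_false ←] (1 & 0)  →  ((1 & 0) | 0);  E1 = (((a | 0) | 0) | ((1 & 0) | 0))
8. [or_false ←] (((a | 0) | 0) | ((1 & 0) | 0))  →  ((((a | 0) | 0) | ((1 & 0) | 0)) | 0)
9. [or_false ←] ((1 & 0) | 0)  →  (((1 & 0) | 0) | 0);  E1 = ((((a | 0) | 0) | (((1 & 0) | 0) | 0)) | 0)
10. [and_true ←] ((a | 0) | 0)  →  (((a | 0) | 0) & 1);  E1 = (((((a | 0) | 0) & 1) | (((1 & 0) | 0) | 0)) | 0)
11. [and_true ←] ((1 & 0) | 0)  →  (((1 & 0) | 0) & 1);  this is E2

YES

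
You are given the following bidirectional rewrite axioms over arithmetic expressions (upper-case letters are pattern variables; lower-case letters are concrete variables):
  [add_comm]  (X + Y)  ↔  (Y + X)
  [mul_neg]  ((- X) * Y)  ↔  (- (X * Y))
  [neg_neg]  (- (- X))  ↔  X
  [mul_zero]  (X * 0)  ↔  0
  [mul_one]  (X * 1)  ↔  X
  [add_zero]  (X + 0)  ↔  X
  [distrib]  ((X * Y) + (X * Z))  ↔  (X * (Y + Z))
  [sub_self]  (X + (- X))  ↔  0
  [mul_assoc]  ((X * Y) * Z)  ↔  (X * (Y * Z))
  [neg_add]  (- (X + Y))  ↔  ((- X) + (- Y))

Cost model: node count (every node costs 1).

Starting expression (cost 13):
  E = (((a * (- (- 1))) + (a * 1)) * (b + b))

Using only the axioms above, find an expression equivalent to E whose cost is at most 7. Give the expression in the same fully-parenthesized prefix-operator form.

((a + a) * (b + b))   [cost 7]

1. [neg_neg →] (- (- 1))  →  1;  E = (((a * 1) + (a * 1)) * (b + b))
2. [mul_one →] (a * 1)  →  a;  E = ((a + (a * 1)) * (b + b))
3. [mul_one →] (a * 1)  →  a;  cost 7 ≤ 7, done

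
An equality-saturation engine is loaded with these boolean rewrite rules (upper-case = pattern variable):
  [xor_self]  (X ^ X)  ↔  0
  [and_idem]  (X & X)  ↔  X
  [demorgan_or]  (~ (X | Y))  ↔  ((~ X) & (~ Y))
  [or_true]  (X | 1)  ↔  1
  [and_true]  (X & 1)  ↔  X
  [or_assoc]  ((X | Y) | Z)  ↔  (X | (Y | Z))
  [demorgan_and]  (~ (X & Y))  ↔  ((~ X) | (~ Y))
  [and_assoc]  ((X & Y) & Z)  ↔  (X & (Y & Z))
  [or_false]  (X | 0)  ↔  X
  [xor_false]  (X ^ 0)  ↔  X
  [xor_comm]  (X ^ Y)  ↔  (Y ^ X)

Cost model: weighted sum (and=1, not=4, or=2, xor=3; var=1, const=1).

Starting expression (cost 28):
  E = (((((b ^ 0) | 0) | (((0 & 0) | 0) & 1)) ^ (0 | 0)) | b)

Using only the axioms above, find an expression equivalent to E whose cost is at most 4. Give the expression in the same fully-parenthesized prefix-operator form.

1. [and_true →] (((0 & 0) | 0) & 1)  →  ((0 & 0) | 0);  E = (((((b ^ 0) | 0) | ((0 & 0) | 0)) ^ (0 | 0)) | b)
2. [xor_false →] (b ^ 0)  →  b;  E = ((((b | 0) | ((0 & 0) | 0)) ^ (0 | 0)) | b)
3. [or_false →] ((0 & 0) | 0)  →  (0 & 0);  E = ((((b | 0) | (0 & 0)) ^ (0 | 0)) | b)
4. [or_false →] (0 | 0)  →  0;  E = ((((b | 0) | (0 & 0)) ^ 0) | b)
5. [and_idem →] (0 & 0)  →  0;  E = ((((b | 0) | 0) ^ 0) | b)
6. [or_false →] ((b | 0) | 0)  →  (b | 0);  E = (((b | 0) ^ 0) | b)
7. [xor_false →] ((b | 0) ^ 0)  →  (b | 0);  E = ((b | 0) | b)
8. [or_false →] (b | 0)  →  b;  cost 4 ≤ 4, done

(b | b)   [cost 4]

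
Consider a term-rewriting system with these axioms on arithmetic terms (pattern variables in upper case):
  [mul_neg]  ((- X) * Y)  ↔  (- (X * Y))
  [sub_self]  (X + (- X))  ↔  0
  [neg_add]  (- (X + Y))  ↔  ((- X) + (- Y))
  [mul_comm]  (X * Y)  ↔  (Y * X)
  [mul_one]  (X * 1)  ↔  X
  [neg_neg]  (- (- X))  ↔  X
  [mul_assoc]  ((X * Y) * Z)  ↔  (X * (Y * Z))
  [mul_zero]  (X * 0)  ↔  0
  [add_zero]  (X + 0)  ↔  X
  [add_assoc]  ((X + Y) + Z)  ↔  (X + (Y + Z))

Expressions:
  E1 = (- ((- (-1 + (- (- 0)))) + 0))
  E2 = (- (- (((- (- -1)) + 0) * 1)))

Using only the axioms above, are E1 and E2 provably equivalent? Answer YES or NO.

YES

step 1: neg_neg (→) rewrites (- (- 0)) into 0, now (- ((- (-1 + 0)) + 0))
step 2: add_zero (→) rewrites (-1 + 0) into -1, now (- ((- -1) + 0))
step 3: add_zero (→) rewrites ((- -1) + 0) into (- -1), now (- (- -1))
step 4: mul_one (←) rewrites -1 into (-1 * 1), now (- (- (-1 * 1)))
step 5: add_zero (←) rewrites -1 into (-1 + 0), now (- (- ((-1 + 0) * 1)))
step 6: neg_neg (←) rewrites -1 into (- (- -1)), which is E2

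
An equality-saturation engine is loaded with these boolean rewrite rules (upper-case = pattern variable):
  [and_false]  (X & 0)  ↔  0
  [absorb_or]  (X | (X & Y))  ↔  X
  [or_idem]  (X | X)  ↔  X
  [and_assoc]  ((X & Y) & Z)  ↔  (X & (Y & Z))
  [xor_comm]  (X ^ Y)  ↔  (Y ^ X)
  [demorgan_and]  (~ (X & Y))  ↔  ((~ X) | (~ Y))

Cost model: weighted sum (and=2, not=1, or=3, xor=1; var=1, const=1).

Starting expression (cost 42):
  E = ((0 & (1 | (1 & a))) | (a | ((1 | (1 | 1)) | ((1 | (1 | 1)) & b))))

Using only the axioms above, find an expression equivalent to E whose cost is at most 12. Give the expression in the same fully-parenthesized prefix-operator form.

((0 & 1) | (a | 1))   [cost 12]

(1) ((1 | (1 | 1)) | ((1 | (1 | 1)) & b))  =[absorb_or →]=  (1 | (1 | 1))    ⊢ ((0 & (1 | (1 & a))) | (a | (1 | (1 | 1))))
(2) (1 | (1 & a))  =[absorb_or →]=  1    ⊢ ((0 & 1) | (a | (1 | (1 | 1))))
(3) (1 | 1)  =[or_idem →]=  1    ⊢ ((0 & 1) | (a | (1 | 1)))
(4) (1 | 1)  =[or_idem →]=  1    ⊢ cost 12, within 12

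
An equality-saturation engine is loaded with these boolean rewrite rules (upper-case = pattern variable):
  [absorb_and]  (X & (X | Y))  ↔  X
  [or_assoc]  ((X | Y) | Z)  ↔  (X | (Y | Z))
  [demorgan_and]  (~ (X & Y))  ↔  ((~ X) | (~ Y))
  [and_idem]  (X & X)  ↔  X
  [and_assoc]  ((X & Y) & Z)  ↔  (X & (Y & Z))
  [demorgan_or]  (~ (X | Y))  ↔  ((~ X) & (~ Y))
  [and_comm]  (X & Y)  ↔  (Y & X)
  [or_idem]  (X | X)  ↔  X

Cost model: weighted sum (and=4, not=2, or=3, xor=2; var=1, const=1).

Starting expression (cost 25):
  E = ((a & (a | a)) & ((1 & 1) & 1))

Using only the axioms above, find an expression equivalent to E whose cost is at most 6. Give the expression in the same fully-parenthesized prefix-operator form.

(1) (1 & 1)  =[and_idem →]=  1    ⊢ ((a & (a | a)) & (1 & 1))
(2) (a & (a | a))  =[absorb_and →]=  a    ⊢ (a & (1 & 1))
(3) (1 & 1)  =[and_idem →]=  1    ⊢ cost 6, within 6

(a & 1)   [cost 6]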